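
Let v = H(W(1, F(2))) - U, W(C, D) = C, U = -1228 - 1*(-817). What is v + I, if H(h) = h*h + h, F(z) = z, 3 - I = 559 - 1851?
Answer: 1708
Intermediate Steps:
I = 1295 (I = 3 - (559 - 1851) = 3 - 1*(-1292) = 3 + 1292 = 1295)
U = -411 (U = -1228 + 817 = -411)
H(h) = h + h² (H(h) = h² + h = h + h²)
v = 413 (v = 1*(1 + 1) - 1*(-411) = 1*2 + 411 = 2 + 411 = 413)
v + I = 413 + 1295 = 1708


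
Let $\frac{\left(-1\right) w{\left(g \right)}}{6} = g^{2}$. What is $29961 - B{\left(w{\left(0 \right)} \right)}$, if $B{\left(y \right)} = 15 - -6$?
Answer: $29940$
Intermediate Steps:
$w{\left(g \right)} = - 6 g^{2}$
$B{\left(y \right)} = 21$ ($B{\left(y \right)} = 15 + 6 = 21$)
$29961 - B{\left(w{\left(0 \right)} \right)} = 29961 - 21 = 29940$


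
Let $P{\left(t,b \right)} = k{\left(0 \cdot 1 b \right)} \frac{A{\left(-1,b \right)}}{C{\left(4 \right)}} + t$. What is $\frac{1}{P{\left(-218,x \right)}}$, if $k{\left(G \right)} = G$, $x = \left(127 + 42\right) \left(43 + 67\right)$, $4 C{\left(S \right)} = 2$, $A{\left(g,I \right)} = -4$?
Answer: $- \frac{1}{218} \approx -0.0045872$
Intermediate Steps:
$C{\left(S \right)} = \frac{1}{2}$ ($C{\left(S \right)} = \frac{1}{4} \cdot 2 = \frac{1}{2}$)
$x = 18590$ ($x = 169 \cdot 110 = 18590$)
$P{\left(t,b \right)} = t$ ($P{\left(t,b \right)} = 0 \cdot 1 b \left(- 4 \frac{1}{\frac{1}{2}}\right) + t = 0 b \left(\left(-4\right) 2\right) + t = 0 \left(-8\right) + t = 0 + t = t$)
$\frac{1}{P{\left(-218,x \right)}} = \frac{1}{-218} = - \frac{1}{218}$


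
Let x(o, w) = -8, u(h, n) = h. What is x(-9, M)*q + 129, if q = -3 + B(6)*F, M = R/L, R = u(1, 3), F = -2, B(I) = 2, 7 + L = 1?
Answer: 185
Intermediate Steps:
L = -6 (L = -7 + 1 = -6)
R = 1
M = -⅙ (M = 1/(-6) = 1*(-⅙) = -⅙ ≈ -0.16667)
q = -7 (q = -3 + 2*(-2) = -3 - 4 = -7)
x(-9, M)*q + 129 = -8*(-7) + 129 = 56 + 129 = 185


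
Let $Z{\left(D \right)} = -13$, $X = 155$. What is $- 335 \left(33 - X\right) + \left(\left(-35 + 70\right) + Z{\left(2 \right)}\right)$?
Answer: $40892$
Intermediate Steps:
$- 335 \left(33 - X\right) + \left(\left(-35 + 70\right) + Z{\left(2 \right)}\right) = - 335 \left(33 - 155\right) + \left(\left(-35 + 70\right) - 13\right) = - 335 \left(33 - 155\right) + \left(35 - 13\right) = \left(-335\right) \left(-122\right) + 22 = 40870 + 22 = 40892$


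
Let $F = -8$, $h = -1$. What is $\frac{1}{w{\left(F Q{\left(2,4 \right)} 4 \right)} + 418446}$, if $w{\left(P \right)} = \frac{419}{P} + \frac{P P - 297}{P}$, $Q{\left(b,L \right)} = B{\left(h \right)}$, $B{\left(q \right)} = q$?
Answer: $\frac{16}{6695709} \approx 2.3896 \cdot 10^{-6}$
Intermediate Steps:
$Q{\left(b,L \right)} = -1$
$w{\left(P \right)} = \frac{419}{P} + \frac{-297 + P^{2}}{P}$ ($w{\left(P \right)} = \frac{419}{P} + \frac{P^{2} - 297}{P} = \frac{419}{P} + \frac{-297 + P^{2}}{P}$)
$\frac{1}{w{\left(F Q{\left(2,4 \right)} 4 \right)} + 418446} = \frac{1}{\left(\left(-8\right) \left(-1\right) 4 + \frac{122}{\left(-8\right) \left(-1\right) 4}\right) + 418446} = \frac{1}{\left(8 \cdot 4 + \frac{122}{8 \cdot 4}\right) + 418446} = \frac{1}{\left(32 + \frac{122}{32}\right) + 418446} = \frac{1}{\left(32 + 122 \cdot \frac{1}{32}\right) + 418446} = \frac{1}{\left(32 + \frac{61}{16}\right) + 418446} = \frac{1}{\frac{573}{16} + 418446} = \frac{1}{\frac{6695709}{16}} = \frac{16}{6695709}$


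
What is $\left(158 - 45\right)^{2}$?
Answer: $12769$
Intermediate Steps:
$\left(158 - 45\right)^{2} = 113^{2} = 12769$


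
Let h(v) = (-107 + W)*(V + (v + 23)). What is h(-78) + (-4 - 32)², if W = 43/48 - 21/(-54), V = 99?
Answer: -120797/36 ≈ -3355.5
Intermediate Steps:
W = 185/144 (W = 43*(1/48) - 21*(-1/54) = 43/48 + 7/18 = 185/144 ≈ 1.2847)
h(v) = -928603/72 - 15223*v/144 (h(v) = (-107 + 185/144)*(99 + (v + 23)) = -15223*(99 + (23 + v))/144 = -15223*(122 + v)/144 = -928603/72 - 15223*v/144)
h(-78) + (-4 - 32)² = (-928603/72 - 15223/144*(-78)) + (-4 - 32)² = (-928603/72 + 197899/24) + (-36)² = -167453/36 + 1296 = -120797/36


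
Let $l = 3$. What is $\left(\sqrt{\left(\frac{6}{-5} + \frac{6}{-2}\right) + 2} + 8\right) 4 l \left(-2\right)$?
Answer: $-192 - \frac{24 i \sqrt{55}}{5} \approx -192.0 - 35.598 i$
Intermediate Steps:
$\left(\sqrt{\left(\frac{6}{-5} + \frac{6}{-2}\right) + 2} + 8\right) 4 l \left(-2\right) = \left(\sqrt{\left(\frac{6}{-5} + \frac{6}{-2}\right) + 2} + 8\right) 4 \cdot 3 \left(-2\right) = \left(\sqrt{\left(6 \left(- \frac{1}{5}\right) + 6 \left(- \frac{1}{2}\right)\right) + 2} + 8\right) 12 \left(-2\right) = \left(\sqrt{\left(- \frac{6}{5} - 3\right) + 2} + 8\right) \left(-24\right) = \left(\sqrt{- \frac{21}{5} + 2} + 8\right) \left(-24\right) = \left(\sqrt{- \frac{11}{5}} + 8\right) \left(-24\right) = \left(\frac{i \sqrt{55}}{5} + 8\right) \left(-24\right) = \left(8 + \frac{i \sqrt{55}}{5}\right) \left(-24\right) = -192 - \frac{24 i \sqrt{55}}{5}$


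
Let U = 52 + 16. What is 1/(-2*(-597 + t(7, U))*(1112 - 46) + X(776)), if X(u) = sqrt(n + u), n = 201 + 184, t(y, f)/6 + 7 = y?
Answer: 424268/540010007085 - sqrt(129)/540010007085 ≈ 7.8565e-7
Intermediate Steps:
U = 68
t(y, f) = -42 + 6*y
n = 385
X(u) = sqrt(385 + u)
1/(-2*(-597 + t(7, U))*(1112 - 46) + X(776)) = 1/(-2*(-597 + (-42 + 6*7))*(1112 - 46) + sqrt(385 + 776)) = 1/(-2*(-597 + (-42 + 42))*1066 + sqrt(1161)) = 1/(-2*(-597 + 0)*1066 + 3*sqrt(129)) = 1/(-(-1194)*1066 + 3*sqrt(129)) = 1/(-2*(-636402) + 3*sqrt(129)) = 1/(1272804 + 3*sqrt(129))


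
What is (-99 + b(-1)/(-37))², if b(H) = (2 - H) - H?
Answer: 13446889/1369 ≈ 9822.4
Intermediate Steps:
b(H) = 2 - 2*H
(-99 + b(-1)/(-37))² = (-99 + (2 - 2*(-1))/(-37))² = (-99 + (2 + 2)*(-1/37))² = (-99 + 4*(-1/37))² = (-99 - 4/37)² = (-3667/37)² = 13446889/1369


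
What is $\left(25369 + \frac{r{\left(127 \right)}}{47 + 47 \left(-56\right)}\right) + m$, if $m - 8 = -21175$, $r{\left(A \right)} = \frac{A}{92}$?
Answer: $\frac{999319513}{237820} \approx 4202.0$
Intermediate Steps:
$r{\left(A \right)} = \frac{A}{92}$ ($r{\left(A \right)} = A \frac{1}{92} = \frac{A}{92}$)
$m = -21167$ ($m = 8 - 21175 = -21167$)
$\left(25369 + \frac{r{\left(127 \right)}}{47 + 47 \left(-56\right)}\right) + m = \left(25369 + \frac{\frac{1}{92} \cdot 127}{47 + 47 \left(-56\right)}\right) - 21167 = \left(25369 + \frac{127}{92 \left(47 - 2632\right)}\right) - 21167 = \left(25369 + \frac{127}{92 \left(-2585\right)}\right) - 21167 = \left(25369 + \frac{127}{92} \left(- \frac{1}{2585}\right)\right) - 21167 = \left(25369 - \frac{127}{237820}\right) - 21167 = \frac{6033255453}{237820} - 21167 = \frac{999319513}{237820}$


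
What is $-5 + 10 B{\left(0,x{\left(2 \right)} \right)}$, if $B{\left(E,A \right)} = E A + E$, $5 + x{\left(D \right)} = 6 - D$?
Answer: $-5$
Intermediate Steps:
$x{\left(D \right)} = 1 - D$ ($x{\left(D \right)} = -5 - \left(-6 + D\right) = 1 - D$)
$B{\left(E,A \right)} = E + A E$ ($B{\left(E,A \right)} = A E + E = E + A E$)
$-5 + 10 B{\left(0,x{\left(2 \right)} \right)} = -5 + 10 \cdot 0 \left(1 + \left(1 - 2\right)\right) = -5 + 10 \cdot 0 \left(1 - 1\right) = -5 + 10 \cdot 0 \cdot 0 = -5 + 10 \cdot 0 = -5 + 0 = -5$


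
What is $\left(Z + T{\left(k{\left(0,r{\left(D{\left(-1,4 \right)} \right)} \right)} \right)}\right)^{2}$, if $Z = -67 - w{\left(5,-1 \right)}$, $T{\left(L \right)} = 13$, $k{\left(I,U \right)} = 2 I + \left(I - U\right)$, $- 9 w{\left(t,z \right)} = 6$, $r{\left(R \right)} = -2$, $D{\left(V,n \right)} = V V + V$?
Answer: $\frac{25600}{9} \approx 2844.4$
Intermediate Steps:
$D{\left(V,n \right)} = V + V^{2}$ ($D{\left(V,n \right)} = V^{2} + V = V + V^{2}$)
$w{\left(t,z \right)} = - \frac{2}{3}$ ($w{\left(t,z \right)} = \left(- \frac{1}{9}\right) 6 = - \frac{2}{3}$)
$k{\left(I,U \right)} = - U + 3 I$
$Z = - \frac{199}{3}$ ($Z = -67 - - \frac{2}{3} = -67 + \frac{2}{3} = - \frac{199}{3} \approx -66.333$)
$\left(Z + T{\left(k{\left(0,r{\left(D{\left(-1,4 \right)} \right)} \right)} \right)}\right)^{2} = \left(- \frac{199}{3} + 13\right)^{2} = \left(- \frac{160}{3}\right)^{2} = \frac{25600}{9}$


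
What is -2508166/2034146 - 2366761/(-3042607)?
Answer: -1408513003828/3094553429311 ≈ -0.45516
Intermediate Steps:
-2508166/2034146 - 2366761/(-3042607) = -2508166*1/2034146 - 2366761*(-1/3042607) = -1254083/1017073 + 2366761/3042607 = -1408513003828/3094553429311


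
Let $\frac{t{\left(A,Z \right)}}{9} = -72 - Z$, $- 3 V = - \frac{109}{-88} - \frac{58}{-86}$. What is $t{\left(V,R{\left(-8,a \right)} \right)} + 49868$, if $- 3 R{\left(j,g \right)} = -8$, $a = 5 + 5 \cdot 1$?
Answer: $49196$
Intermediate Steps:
$V = - \frac{2413}{3784}$ ($V = - \frac{- \frac{109}{-88} - \frac{58}{-86}}{3} = - \frac{\left(-109\right) \left(- \frac{1}{88}\right) - - \frac{29}{43}}{3} = - \frac{\frac{109}{88} + \frac{29}{43}}{3} = \left(- \frac{1}{3}\right) \frac{7239}{3784} = - \frac{2413}{3784} \approx -0.63768$)
$a = 10$ ($a = 5 + 5 = 10$)
$R{\left(j,g \right)} = \frac{8}{3}$ ($R{\left(j,g \right)} = \left(- \frac{1}{3}\right) \left(-8\right) = \frac{8}{3}$)
$t{\left(A,Z \right)} = -648 - 9 Z$ ($t{\left(A,Z \right)} = 9 \left(-72 - Z\right) = -648 - 9 Z$)
$t{\left(V,R{\left(-8,a \right)} \right)} + 49868 = \left(-648 - 24\right) + 49868 = -672 + 49868 = 49196$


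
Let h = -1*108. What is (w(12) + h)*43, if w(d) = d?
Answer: -4128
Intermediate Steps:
h = -108
(w(12) + h)*43 = (12 - 108)*43 = -96*43 = -4128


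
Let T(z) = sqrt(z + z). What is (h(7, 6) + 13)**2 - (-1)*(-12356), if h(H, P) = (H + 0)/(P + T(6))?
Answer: -145649/12 - 413*sqrt(3)/24 ≈ -12167.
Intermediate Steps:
T(z) = sqrt(2)*sqrt(z) (T(z) = sqrt(2*z) = sqrt(2)*sqrt(z))
h(H, P) = H/(P + 2*sqrt(3)) (h(H, P) = (H + 0)/(P + sqrt(2)*sqrt(6)) = H/(P + 2*sqrt(3)))
(h(7, 6) + 13)**2 - (-1)*(-12356) = (7/(6 + 2*sqrt(3)) + 13)**2 - (-1)*(-12356) = (13 + 7/(6 + 2*sqrt(3)))**2 - 1*12356 = (13 + 7/(6 + 2*sqrt(3)))**2 - 12356 = -12356 + (13 + 7/(6 + 2*sqrt(3)))**2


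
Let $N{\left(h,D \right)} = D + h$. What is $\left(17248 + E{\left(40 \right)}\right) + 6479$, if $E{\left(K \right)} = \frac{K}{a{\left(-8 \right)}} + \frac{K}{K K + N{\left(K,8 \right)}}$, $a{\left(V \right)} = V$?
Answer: $\frac{4886737}{206} \approx 23722.0$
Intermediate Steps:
$E{\left(K \right)} = - \frac{K}{8} + \frac{K}{8 + K + K^{2}}$ ($E{\left(K \right)} = \frac{K}{-8} + \frac{K}{K K + \left(8 + K\right)} = K \left(- \frac{1}{8}\right) + \frac{K}{K^{2} + \left(8 + K\right)} = - \frac{K}{8} + \frac{K}{8 + K + K^{2}}$)
$\left(17248 + E{\left(40 \right)}\right) + 6479 = \left(17248 - \frac{40^{2} \left(1 + 40\right)}{64 + 8 \cdot 40 + 8 \cdot 40^{2}}\right) + 6479 = \left(17248 - 1600 \frac{1}{64 + 320 + 8 \cdot 1600} \cdot 41\right) + 6479 = \left(17248 - 1600 \frac{1}{64 + 320 + 12800} \cdot 41\right) + 6479 = \left(17248 - 1600 \cdot \frac{1}{13184} \cdot 41\right) + 6479 = \left(17248 - \frac{1025}{206}\right) + 6479 = \frac{3552063}{206} + 6479 = \frac{4886737}{206}$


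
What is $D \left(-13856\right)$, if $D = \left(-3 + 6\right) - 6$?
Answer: $41568$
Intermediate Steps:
$D = -3$ ($D = 3 - 6 = -3$)
$D \left(-13856\right) = \left(-3\right) \left(-13856\right) = 41568$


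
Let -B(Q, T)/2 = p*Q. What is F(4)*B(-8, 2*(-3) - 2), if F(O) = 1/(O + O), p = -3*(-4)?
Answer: 24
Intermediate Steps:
p = 12
B(Q, T) = -24*Q
F(O) = 1/(2*O)
F(4)*B(-8, 2*(-3) - 2) = ((½)/4)*(-24*(-8)) = ((½)*(¼))*192 = (⅛)*192 = 24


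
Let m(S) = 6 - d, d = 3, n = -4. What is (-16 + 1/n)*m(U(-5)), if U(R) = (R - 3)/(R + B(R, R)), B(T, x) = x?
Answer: -195/4 ≈ -48.750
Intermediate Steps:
U(R) = (-3 + R)/(2*R) (U(R) = (R - 3)/(R + R) = (-3 + R)/((2*R)) = (-3 + R)*(1/(2*R)) = (-3 + R)/(2*R))
m(S) = 3 (m(S) = 6 - 1*3 = 6 - 3 = 3)
(-16 + 1/n)*m(U(-5)) = (-16 + 1/(-4))*3 = (-16 - ¼)*3 = -65/4*3 = -195/4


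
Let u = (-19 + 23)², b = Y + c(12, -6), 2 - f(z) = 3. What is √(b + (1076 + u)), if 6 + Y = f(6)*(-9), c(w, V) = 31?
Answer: √1126 ≈ 33.556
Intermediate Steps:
f(z) = -1 (f(z) = 2 - 1*3 = 2 - 3 = -1)
Y = 3 (Y = -6 - 1*(-9) = -6 + 9 = 3)
b = 34 (b = 3 + 31 = 34)
u = 16 (u = 4² = 16)
√(b + (1076 + u)) = √(34 + (1076 + 16)) = √(34 + 1092) = √1126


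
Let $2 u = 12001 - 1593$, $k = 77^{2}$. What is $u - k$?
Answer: $-725$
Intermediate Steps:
$k = 5929$
$u = 5204$ ($u = \frac{12001 - 1593}{2} = \frac{1}{2} \cdot 10408 = 5204$)
$u - k = 5204 - 5929 = -725$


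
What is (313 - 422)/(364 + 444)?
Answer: -109/808 ≈ -0.13490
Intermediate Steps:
(313 - 422)/(364 + 444) = -109/808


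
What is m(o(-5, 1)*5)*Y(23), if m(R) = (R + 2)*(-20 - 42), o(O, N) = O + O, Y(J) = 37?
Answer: 110112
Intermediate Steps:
o(O, N) = 2*O
m(R) = -124 - 62*R (m(R) = (2 + R)*(-62) = -124 - 62*R)
m(o(-5, 1)*5)*Y(23) = (-124 - 62*2*(-5)*5)*37 = (-124 - (-620)*5)*37 = (-124 - 62*(-50))*37 = (-124 + 3100)*37 = 2976*37 = 110112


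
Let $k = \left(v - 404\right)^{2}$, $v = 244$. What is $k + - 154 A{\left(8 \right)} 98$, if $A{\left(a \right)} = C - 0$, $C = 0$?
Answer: $25600$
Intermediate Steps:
$A{\left(a \right)} = 0$ ($A{\left(a \right)} = 0 - 0 = 0 + 0 = 0$)
$k = 25600$ ($k = \left(244 - 404\right)^{2} = \left(-160\right)^{2} = 25600$)
$k + - 154 A{\left(8 \right)} 98 = 25600 + \left(-154\right) 0 \cdot 98 = 25600 + 0 \cdot 98 = 25600 + 0 = 25600$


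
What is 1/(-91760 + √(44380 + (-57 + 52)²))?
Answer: -18352/1683970639 - √44405/8419853195 ≈ -1.0923e-5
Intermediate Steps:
1/(-91760 + √(44380 + (-57 + 52)²)) = 1/(-91760 + √(44380 + (-5)²)) = 1/(-91760 + √(44380 + 25)) = 1/(-91760 + √44405)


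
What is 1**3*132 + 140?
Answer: 272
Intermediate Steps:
1**3*132 + 140 = 1*132 + 140 = 132 + 140 = 272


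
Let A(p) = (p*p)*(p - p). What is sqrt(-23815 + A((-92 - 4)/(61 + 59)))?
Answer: I*sqrt(23815) ≈ 154.32*I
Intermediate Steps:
A(p) = 0 (A(p) = p**2*0 = 0)
sqrt(-23815 + A((-92 - 4)/(61 + 59))) = sqrt(-23815 + 0) = sqrt(-23815) = I*sqrt(23815)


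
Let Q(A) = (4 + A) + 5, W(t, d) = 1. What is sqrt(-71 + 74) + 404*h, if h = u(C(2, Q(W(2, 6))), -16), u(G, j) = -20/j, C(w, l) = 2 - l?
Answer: 505 + sqrt(3) ≈ 506.73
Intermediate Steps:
Q(A) = 9 + A
h = 5/4 (h = -20/(-16) = -20*(-1/16) = 5/4 ≈ 1.2500)
sqrt(-71 + 74) + 404*h = sqrt(-71 + 74) + 404*(5/4) = sqrt(3) + 505 = 505 + sqrt(3)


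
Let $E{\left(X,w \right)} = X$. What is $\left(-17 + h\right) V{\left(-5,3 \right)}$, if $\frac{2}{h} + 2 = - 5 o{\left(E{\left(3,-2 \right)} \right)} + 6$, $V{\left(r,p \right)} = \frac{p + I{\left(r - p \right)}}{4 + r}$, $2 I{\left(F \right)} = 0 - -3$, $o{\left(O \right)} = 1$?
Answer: $\frac{171}{2} \approx 85.5$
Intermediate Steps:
$I{\left(F \right)} = \frac{3}{2}$ ($I{\left(F \right)} = \frac{0 - -3}{2} = \frac{0 + 3}{2} = \frac{1}{2} \cdot 3 = \frac{3}{2}$)
$V{\left(r,p \right)} = \frac{\frac{3}{2} + p}{4 + r}$ ($V{\left(r,p \right)} = \frac{p + \frac{3}{2}}{4 + r} = \frac{\frac{3}{2} + p}{4 + r}$)
$h = -2$ ($h = \frac{2}{-2 + \left(\left(-5\right) 1 + 6\right)} = \frac{2}{-2 + \left(-5 + 6\right)} = \frac{2}{-2 + 1} = \frac{2}{-1} = 2 \left(-1\right) = -2$)
$\left(-17 + h\right) V{\left(-5,3 \right)} = \left(-17 - 2\right) \frac{\frac{3}{2} + 3}{4 - 5} = - 19 \frac{1}{-1} \cdot \frac{9}{2} = - 19 \left(\left(-1\right) \frac{9}{2}\right) = \left(-19\right) \left(- \frac{9}{2}\right) = \frac{171}{2}$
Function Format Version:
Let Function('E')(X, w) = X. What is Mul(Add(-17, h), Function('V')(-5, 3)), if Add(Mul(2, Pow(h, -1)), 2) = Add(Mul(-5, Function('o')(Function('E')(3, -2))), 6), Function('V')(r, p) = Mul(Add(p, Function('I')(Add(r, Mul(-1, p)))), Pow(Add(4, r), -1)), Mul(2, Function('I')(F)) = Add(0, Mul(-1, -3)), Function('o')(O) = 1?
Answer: Rational(171, 2) ≈ 85.500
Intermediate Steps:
Function('I')(F) = Rational(3, 2) (Function('I')(F) = Mul(Rational(1, 2), Add(0, Mul(-1, -3))) = Mul(Rational(1, 2), Add(0, 3)) = Mul(Rational(1, 2), 3) = Rational(3, 2))
Function('V')(r, p) = Mul(Pow(Add(4, r), -1), Add(Rational(3, 2), p)) (Function('V')(r, p) = Mul(Add(p, Rational(3, 2)), Pow(Add(4, r), -1)) = Mul(Add(Rational(3, 2), p), Pow(Add(4, r), -1)) = Mul(Pow(Add(4, r), -1), Add(Rational(3, 2), p)))
h = -2 (h = Mul(2, Pow(Add(-2, Add(Mul(-5, 1), 6)), -1)) = Mul(2, Pow(Add(-2, Add(-5, 6)), -1)) = Mul(2, Pow(Add(-2, 1), -1)) = Mul(2, Pow(-1, -1)) = Mul(2, -1) = -2)
Mul(Add(-17, h), Function('V')(-5, 3)) = Mul(Add(-17, -2), Mul(Pow(Add(4, -5), -1), Add(Rational(3, 2), 3))) = Mul(-19, Mul(Pow(-1, -1), Rational(9, 2))) = Mul(-19, Mul(-1, Rational(9, 2))) = Mul(-19, Rational(-9, 2)) = Rational(171, 2)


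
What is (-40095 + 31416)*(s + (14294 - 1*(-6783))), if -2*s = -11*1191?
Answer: -479558145/2 ≈ -2.3978e+8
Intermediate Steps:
s = 13101/2 (s = -(-11)*1191/2 = -½*(-13101) = 13101/2 ≈ 6550.5)
(-40095 + 31416)*(s + (14294 - 1*(-6783))) = (-40095 + 31416)*(13101/2 + (14294 - 1*(-6783))) = -8679*(13101/2 + (14294 + 6783)) = -8679*(13101/2 + 21077) = -8679*55255/2 = -479558145/2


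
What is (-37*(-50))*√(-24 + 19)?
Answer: 1850*I*√5 ≈ 4136.7*I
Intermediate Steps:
(-37*(-50))*√(-24 + 19) = 1850*√(-5) = 1850*(I*√5) = 1850*I*√5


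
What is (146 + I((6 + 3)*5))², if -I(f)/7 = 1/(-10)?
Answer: 2152089/100 ≈ 21521.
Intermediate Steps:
I(f) = 7/10 (I(f) = -7/(-10) = -7*(-⅒) = 7/10)
(146 + I((6 + 3)*5))² = (146 + 7/10)² = (1467/10)² = 2152089/100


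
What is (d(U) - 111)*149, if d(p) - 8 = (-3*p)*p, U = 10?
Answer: -60047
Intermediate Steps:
d(p) = 8 - 3*p**2 (d(p) = 8 + (-3*p)*p = 8 - 3*p**2)
(d(U) - 111)*149 = ((8 - 3*10**2) - 111)*149 = ((8 - 3*100) - 111)*149 = ((8 - 300) - 111)*149 = (-292 - 111)*149 = -403*149 = -60047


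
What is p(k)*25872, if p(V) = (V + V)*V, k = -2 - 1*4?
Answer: 1862784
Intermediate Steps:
k = -6 (k = -2 - 4 = -6)
p(V) = 2*V**2 (p(V) = (2*V)*V = 2*V**2)
p(k)*25872 = (2*(-6)**2)*25872 = (2*36)*25872 = 72*25872 = 1862784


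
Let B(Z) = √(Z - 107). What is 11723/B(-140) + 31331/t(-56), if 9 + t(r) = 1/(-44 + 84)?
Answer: -1253240/359 - 617*I*√247/13 ≈ -3490.9 - 745.92*I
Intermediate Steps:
B(Z) = √(-107 + Z)
t(r) = -359/40 (t(r) = -9 + 1/(-44 + 84) = -9 + 1/40 = -359/40)
11723/B(-140) + 31331/t(-56) = 11723/(√(-107 - 140)) + 31331/(-359/40) = 11723/(√(-247)) + 31331*(-40/359) = 11723/((I*√247)) - 1253240/359 = 11723*(-I*√247/247) - 1253240/359 = -617*I*√247/13 - 1253240/359 = -1253240/359 - 617*I*√247/13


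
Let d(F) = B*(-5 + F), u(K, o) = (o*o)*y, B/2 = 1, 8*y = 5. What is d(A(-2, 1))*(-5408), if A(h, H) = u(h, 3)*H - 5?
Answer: 47320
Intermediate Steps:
y = 5/8 (y = (1/8)*5 = 5/8 ≈ 0.62500)
B = 2 (B = 2*1 = 2)
u(K, o) = 5*o**2/8 (u(K, o) = (o*o)*(5/8) = o**2*(5/8) = 5*o**2/8)
A(h, H) = -5 + 45*H/8 (A(h, H) = ((5/8)*3**2)*H - 5 = ((5/8)*9)*H - 5 = 45*H/8 - 5 = -5 + 45*H/8)
d(F) = -10 + 2*F (d(F) = 2*(-5 + F) = -10 + 2*F)
d(A(-2, 1))*(-5408) = (-10 + 2*(-5 + (45/8)*1))*(-5408) = (-10 + 2*(-5 + 45/8))*(-5408) = (-10 + 2*(5/8))*(-5408) = (-10 + 5/4)*(-5408) = -35/4*(-5408) = 47320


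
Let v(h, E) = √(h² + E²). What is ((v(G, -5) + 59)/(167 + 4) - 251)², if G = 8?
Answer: (42862 - √89)²/29241 ≈ 62800.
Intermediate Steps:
v(h, E) = √(E² + h²)
((v(G, -5) + 59)/(167 + 4) - 251)² = ((√((-5)² + 8²) + 59)/(167 + 4) - 251)² = ((√(25 + 64) + 59)/171 - 251)² = ((√89 + 59)*(1/171) - 251)² = ((59 + √89)*(1/171) - 251)² = ((59/171 + √89/171) - 251)² = (-42862/171 + √89/171)²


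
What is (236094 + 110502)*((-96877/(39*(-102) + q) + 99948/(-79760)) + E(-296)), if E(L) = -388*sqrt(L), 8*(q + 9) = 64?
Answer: 158767318567443/19835315 - 268958496*I*sqrt(74) ≈ 8.0043e+6 - 2.3137e+9*I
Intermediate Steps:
q = -1 (q = -9 + (1/8)*64 = -9 + 8 = -1)
(236094 + 110502)*((-96877/(39*(-102) + q) + 99948/(-79760)) + E(-296)) = (236094 + 110502)*((-96877/(39*(-102) - 1) + 99948/(-79760)) - 776*I*sqrt(74)) = 346596*((-96877/(-3978 - 1) + 99948*(-1/79760)) - 776*I*sqrt(74)) = 346596*((-96877/(-3979) - 24987/19940) - 776*I*sqrt(74)) = 346596*((-96877*(-1/3979) - 24987/19940) - 776*I*sqrt(74)) = 346596*((96877/3979 - 24987/19940) - 776*I*sqrt(74)) = 346596*(1832304107/79341260 - 776*I*sqrt(74)) = 158767318567443/19835315 - 268958496*I*sqrt(74)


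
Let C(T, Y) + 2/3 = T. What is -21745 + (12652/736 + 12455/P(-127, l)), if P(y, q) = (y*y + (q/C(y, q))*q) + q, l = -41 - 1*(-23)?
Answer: -24664435117337/1135195544 ≈ -21727.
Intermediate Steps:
l = -18 (l = -41 + 23 = -18)
C(T, Y) = -⅔ + T
P(y, q) = q + y² + q²/(-⅔ + y) (P(y, q) = (y*y + (q/(-⅔ + y))*q) + q = (y² + q²/(-⅔ + y)) + q = q + y² + q²/(-⅔ + y))
-21745 + (12652/736 + 12455/P(-127, l)) = -21745 + (12652/736 + 12455/(((3*(-18)² + (-2 + 3*(-127))*(-18 + (-127)²))/(-2 + 3*(-127))))) = -21745 + (12652*(1/736) + 12455/(((3*324 + (-2 - 381)*(-18 + 16129))/(-2 - 381)))) = -21745 + (3163/184 + 12455/(((972 - 383*16111)/(-383)))) = -21745 + (3163/184 + 12455/((-(972 - 6170513)/383))) = -21745 + (3163/184 + 12455/((-1/383*(-6169541)))) = -21745 + (3163/184 + 12455/(6169541/383)) = -21745 + (3163/184 + 12455*(383/6169541)) = -21745 + (3163/184 + 4770265/6169541) = -21745 + 20391986943/1135195544 = -24664435117337/1135195544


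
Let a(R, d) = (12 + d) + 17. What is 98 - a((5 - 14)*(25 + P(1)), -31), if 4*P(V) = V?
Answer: 100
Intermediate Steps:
P(V) = V/4
a(R, d) = 29 + d
98 - a((5 - 14)*(25 + P(1)), -31) = 98 - (29 - 31) = 98 - 1*(-2) = 98 + 2 = 100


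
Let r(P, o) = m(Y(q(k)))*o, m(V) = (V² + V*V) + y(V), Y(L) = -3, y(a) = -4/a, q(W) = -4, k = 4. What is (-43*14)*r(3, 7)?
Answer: -244412/3 ≈ -81471.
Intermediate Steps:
m(V) = -4/V + 2*V² (m(V) = (V² + V*V) - 4/V = (V² + V²) - 4/V = 2*V² - 4/V = -4/V + 2*V²)
r(P, o) = 58*o/3 (r(P, o) = (2*(-2 + (-3)³)/(-3))*o = (2*(-⅓)*(-2 - 27))*o = (2*(-⅓)*(-29))*o = 58*o/3)
(-43*14)*r(3, 7) = (-43*14)*((58/3)*7) = -602*406/3 = -244412/3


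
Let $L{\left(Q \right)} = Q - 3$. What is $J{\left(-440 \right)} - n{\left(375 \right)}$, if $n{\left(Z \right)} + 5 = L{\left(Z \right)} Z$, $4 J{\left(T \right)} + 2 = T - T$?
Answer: $- \frac{278991}{2} \approx -1.395 \cdot 10^{5}$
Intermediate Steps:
$J{\left(T \right)} = - \frac{1}{2}$ ($J{\left(T \right)} = - \frac{1}{2} + \frac{T - T}{4} = - \frac{1}{2} + \frac{1}{4} \cdot 0 = - \frac{1}{2} + 0 = - \frac{1}{2}$)
$L{\left(Q \right)} = -3 + Q$
$n{\left(Z \right)} = -5 + Z \left(-3 + Z\right)$ ($n{\left(Z \right)} = -5 + \left(-3 + Z\right) Z = -5 + Z \left(-3 + Z\right)$)
$J{\left(-440 \right)} - n{\left(375 \right)} = - \frac{1}{2} - \left(-5 + 375 \left(-3 + 375\right)\right) = - \frac{1}{2} - \left(-5 + 375 \cdot 372\right) = - \frac{1}{2} - \left(-5 + 139500\right) = - \frac{1}{2} - 139495 = - \frac{278991}{2}$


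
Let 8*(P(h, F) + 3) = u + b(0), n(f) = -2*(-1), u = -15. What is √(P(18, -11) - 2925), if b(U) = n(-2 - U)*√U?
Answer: I*√46878/4 ≈ 54.128*I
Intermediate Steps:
n(f) = 2
b(U) = 2*√U
P(h, F) = -39/8 (P(h, F) = -3 + (-15 + 2*√0)/8 = -3 + (-15 + 2*0)/8 = -3 + (-15 + 0)/8 = -3 + (⅛)*(-15) = -3 - 15/8 = -39/8)
√(P(18, -11) - 2925) = √(-39/8 - 2925) = √(-23439/8) = I*√46878/4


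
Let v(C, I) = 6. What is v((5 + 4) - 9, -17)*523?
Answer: 3138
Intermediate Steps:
v((5 + 4) - 9, -17)*523 = 6*523 = 3138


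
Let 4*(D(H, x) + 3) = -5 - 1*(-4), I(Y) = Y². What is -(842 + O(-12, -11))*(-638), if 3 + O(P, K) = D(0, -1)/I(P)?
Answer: 154157069/288 ≈ 5.3527e+5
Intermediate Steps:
D(H, x) = -13/4 (D(H, x) = -3 + (-5 - 1*(-4))/4 = -3 + (-5 + 4)/4 = -3 + (¼)*(-1) = -3 - ¼ = -13/4)
O(P, K) = -3 - 13/(4*P²)
-(842 + O(-12, -11))*(-638) = -(842 + (-3 - 13/4/(-12)²))*(-638) = -(842 + (-3 - 13/4*1/144))*(-638) = -(842 + (-3 - 13/576))*(-638) = -(842 - 1741/576)*(-638) = -483251*(-638)/576 = -1*(-154157069/288) = 154157069/288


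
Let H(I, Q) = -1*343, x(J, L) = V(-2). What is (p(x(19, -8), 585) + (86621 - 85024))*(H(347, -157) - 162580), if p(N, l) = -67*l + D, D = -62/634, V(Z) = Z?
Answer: 1941813579031/317 ≈ 6.1256e+9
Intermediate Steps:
D = -31/317 (D = -62*1/634 = -31/317 ≈ -0.097792)
x(J, L) = -2
H(I, Q) = -343
p(N, l) = -31/317 - 67*l (p(N, l) = -67*l - 31/317 = -31/317 - 67*l)
(p(x(19, -8), 585) + (86621 - 85024))*(H(347, -157) - 162580) = ((-31/317 - 67*585) + (86621 - 85024))*(-343 - 162580) = ((-31/317 - 39195) + 1597)*(-162923) = (-12424846/317 + 1597)*(-162923) = -11918597/317*(-162923) = 1941813579031/317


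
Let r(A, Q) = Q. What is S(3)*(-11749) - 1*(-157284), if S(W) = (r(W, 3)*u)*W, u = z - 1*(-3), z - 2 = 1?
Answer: -477162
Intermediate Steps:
z = 3 (z = 2 + 1 = 3)
u = 6 (u = 3 - 1*(-3) = 3 + 3 = 6)
S(W) = 18*W (S(W) = (3*6)*W = 18*W)
S(3)*(-11749) - 1*(-157284) = (18*3)*(-11749) - 1*(-157284) = 54*(-11749) + 157284 = -634446 + 157284 = -477162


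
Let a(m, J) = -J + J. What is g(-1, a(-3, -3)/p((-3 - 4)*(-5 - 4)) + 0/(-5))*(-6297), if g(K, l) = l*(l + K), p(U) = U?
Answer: 0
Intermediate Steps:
a(m, J) = 0
g(K, l) = l*(K + l)
g(-1, a(-3, -3)/p((-3 - 4)*(-5 - 4)) + 0/(-5))*(-6297) = ((0/(((-3 - 4)*(-5 - 4))) + 0/(-5))*(-1 + (0/(((-3 - 4)*(-5 - 4))) + 0/(-5))))*(-6297) = ((0/((-7*(-9))) + 0*(-⅕))*(-1 + (0/((-7*(-9))) + 0*(-⅕))))*(-6297) = ((0/63 + 0)*(-1 + (0/63 + 0)))*(-6297) = ((0*(1/63) + 0)*(-1 + (0*(1/63) + 0)))*(-6297) = ((0 + 0)*(-1 + (0 + 0)))*(-6297) = (0*(-1 + 0))*(-6297) = (0*(-1))*(-6297) = 0*(-6297) = 0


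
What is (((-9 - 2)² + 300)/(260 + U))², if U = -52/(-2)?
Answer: 177241/81796 ≈ 2.1669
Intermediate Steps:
U = 26 (U = -52*(-1)/2 = -4*(-13/2) = 26)
(((-9 - 2)² + 300)/(260 + U))² = (((-9 - 2)² + 300)/(260 + 26))² = (((-11)² + 300)/286)² = ((121 + 300)*(1/286))² = (421*(1/286))² = (421/286)² = 177241/81796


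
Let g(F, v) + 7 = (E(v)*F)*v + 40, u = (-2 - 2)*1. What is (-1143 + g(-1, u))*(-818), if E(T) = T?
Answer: 921068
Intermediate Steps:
u = -4 (u = -4*1 = -4)
g(F, v) = 33 + F*v² (g(F, v) = -7 + ((v*F)*v + 40) = -7 + ((F*v)*v + 40) = -7 + (F*v² + 40) = -7 + (40 + F*v²) = 33 + F*v²)
(-1143 + g(-1, u))*(-818) = (-1143 + (33 - 1*(-4)²))*(-818) = (-1143 + (33 - 1*16))*(-818) = (-1143 + (33 - 16))*(-818) = (-1143 + 17)*(-818) = -1126*(-818) = 921068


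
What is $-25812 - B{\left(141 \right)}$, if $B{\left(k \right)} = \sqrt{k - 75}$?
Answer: $-25812 - \sqrt{66} \approx -25820.0$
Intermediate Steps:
$B{\left(k \right)} = \sqrt{-75 + k}$
$-25812 - B{\left(141 \right)} = -25812 - \sqrt{-75 + 141} = -25812 - \sqrt{66}$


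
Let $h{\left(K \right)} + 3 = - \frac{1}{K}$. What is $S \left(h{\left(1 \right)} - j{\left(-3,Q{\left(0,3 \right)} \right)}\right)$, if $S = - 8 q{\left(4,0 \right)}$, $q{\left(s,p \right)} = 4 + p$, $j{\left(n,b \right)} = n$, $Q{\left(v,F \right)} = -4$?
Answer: $32$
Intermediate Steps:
$h{\left(K \right)} = -3 - \frac{1}{K}$
$S = -32$ ($S = - 8 \left(4 + 0\right) = \left(-8\right) 4 = -32$)
$S \left(h{\left(1 \right)} - j{\left(-3,Q{\left(0,3 \right)} \right)}\right) = - 32 \left(\left(-3 - 1^{-1}\right) - -3\right) = - 32 \left(\left(-3 - 1\right) + 3\right) = - 32 \left(-4 + 3\right) = \left(-32\right) \left(-1\right) = 32$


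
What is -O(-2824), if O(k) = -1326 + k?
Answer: 4150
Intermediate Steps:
-O(-2824) = -(-1326 - 2824) = -1*(-4150) = 4150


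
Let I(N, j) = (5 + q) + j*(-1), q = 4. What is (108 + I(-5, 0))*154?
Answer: 18018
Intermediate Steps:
I(N, j) = 9 - j (I(N, j) = (5 + 4) + j*(-1) = 9 - j)
(108 + I(-5, 0))*154 = (108 + (9 - 1*0))*154 = (108 + (9 + 0))*154 = (108 + 9)*154 = 117*154 = 18018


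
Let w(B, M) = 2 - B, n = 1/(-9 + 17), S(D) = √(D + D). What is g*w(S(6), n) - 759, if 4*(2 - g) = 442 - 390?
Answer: -781 + 22*√3 ≈ -742.89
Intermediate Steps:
S(D) = √2*√D (S(D) = √(2*D) = √2*√D)
n = ⅛ (n = 1/8 = ⅛ ≈ 0.12500)
g = -11 (g = 2 - (442 - 390)/4 = 2 - ¼*52 = 2 - 13 = -11)
g*w(S(6), n) - 759 = -11*(2 - √2*√6) - 759 = -11*(2 - 2*√3) - 759 = (-22 + 22*√3) - 759 = -781 + 22*√3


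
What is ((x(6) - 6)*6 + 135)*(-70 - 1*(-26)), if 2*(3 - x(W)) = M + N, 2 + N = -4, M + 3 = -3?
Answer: -6732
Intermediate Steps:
M = -6 (M = -3 - 3 = -6)
N = -6 (N = -2 - 4 = -6)
x(W) = 9 (x(W) = 3 - (-6 - 6)/2 = 3 - ½*(-12) = 3 + 6 = 9)
((x(6) - 6)*6 + 135)*(-70 - 1*(-26)) = ((9 - 6)*6 + 135)*(-70 - 1*(-26)) = (3*6 + 135)*(-70 + 26) = (18 + 135)*(-44) = 153*(-44) = -6732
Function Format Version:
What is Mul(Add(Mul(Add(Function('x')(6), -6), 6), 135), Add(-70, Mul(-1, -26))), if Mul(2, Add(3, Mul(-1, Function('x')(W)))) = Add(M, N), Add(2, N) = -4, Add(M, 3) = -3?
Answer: -6732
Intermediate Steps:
M = -6 (M = Add(-3, -3) = -6)
N = -6 (N = Add(-2, -4) = -6)
Function('x')(W) = 9 (Function('x')(W) = Add(3, Mul(Rational(-1, 2), Add(-6, -6))) = Add(3, Mul(Rational(-1, 2), -12)) = Add(3, 6) = 9)
Mul(Add(Mul(Add(Function('x')(6), -6), 6), 135), Add(-70, Mul(-1, -26))) = Mul(Add(Mul(Add(9, -6), 6), 135), Add(-70, Mul(-1, -26))) = Mul(Add(Mul(3, 6), 135), Add(-70, 26)) = Mul(Add(18, 135), -44) = Mul(153, -44) = -6732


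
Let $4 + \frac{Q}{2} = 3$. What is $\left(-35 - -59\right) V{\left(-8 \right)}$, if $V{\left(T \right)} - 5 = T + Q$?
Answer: $-120$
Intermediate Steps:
$Q = -2$ ($Q = -8 + 2 \cdot 3 = -8 + 6 = -2$)
$V{\left(T \right)} = 3 + T$ ($V{\left(T \right)} = 5 + \left(T - 2\right) = 5 + \left(-2 + T\right) = 3 + T$)
$\left(-35 - -59\right) V{\left(-8 \right)} = \left(-35 - -59\right) \left(3 - 8\right) = \left(-35 + 59\right) \left(-5\right) = 24 \left(-5\right) = -120$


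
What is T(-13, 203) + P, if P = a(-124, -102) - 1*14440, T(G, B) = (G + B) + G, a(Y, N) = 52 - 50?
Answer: -14261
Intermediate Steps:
a(Y, N) = 2
T(G, B) = B + 2*G (T(G, B) = (B + G) + G = B + 2*G)
P = -14438 (P = 2 - 1*14440 = 2 - 14440 = -14438)
T(-13, 203) + P = (203 + 2*(-13)) - 14438 = (203 - 26) - 14438 = 177 - 14438 = -14261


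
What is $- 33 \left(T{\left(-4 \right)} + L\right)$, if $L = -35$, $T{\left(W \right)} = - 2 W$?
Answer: $891$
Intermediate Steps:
$- 33 \left(T{\left(-4 \right)} + L\right) = - 33 \left(\left(-2\right) \left(-4\right) - 35\right) = - 33 \left(8 - 35\right) = \left(-33\right) \left(-27\right) = 891$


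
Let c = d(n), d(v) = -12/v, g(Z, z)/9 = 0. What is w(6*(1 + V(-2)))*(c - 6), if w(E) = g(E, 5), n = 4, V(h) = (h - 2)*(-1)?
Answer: 0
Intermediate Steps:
g(Z, z) = 0 (g(Z, z) = 9*0 = 0)
V(h) = 2 - h (V(h) = (-2 + h)*(-1) = 2 - h)
c = -3 (c = -12/4 = -12*¼ = -3)
w(E) = 0
w(6*(1 + V(-2)))*(c - 6) = 0*(-3 - 6) = 0*(-9) = 0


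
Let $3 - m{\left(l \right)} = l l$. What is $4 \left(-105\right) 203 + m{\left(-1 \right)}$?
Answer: $-85258$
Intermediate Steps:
$m{\left(l \right)} = 3 - l^{2}$ ($m{\left(l \right)} = 3 - l l = 3 - l^{2}$)
$4 \left(-105\right) 203 + m{\left(-1 \right)} = 4 \left(-105\right) 203 + \left(3 - \left(-1\right)^{2}\right) = \left(-420\right) 203 + \left(3 - 1\right) = -85260 + \left(3 - 1\right) = -85260 + 2 = -85258$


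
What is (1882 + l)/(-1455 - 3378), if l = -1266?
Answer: -616/4833 ≈ -0.12746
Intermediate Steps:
(1882 + l)/(-1455 - 3378) = (1882 - 1266)/(-1455 - 3378) = 616/(-4833) = 616*(-1/4833) = -616/4833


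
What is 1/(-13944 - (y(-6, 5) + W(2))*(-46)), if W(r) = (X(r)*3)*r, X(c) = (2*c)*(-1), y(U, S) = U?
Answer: -1/15324 ≈ -6.5257e-5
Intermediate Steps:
X(c) = -2*c
W(r) = -6*r² (W(r) = (-2*r*3)*r = (-6*r)*r = -6*r²)
1/(-13944 - (y(-6, 5) + W(2))*(-46)) = 1/(-13944 - (-6 - 6*2²)*(-46)) = 1/(-13944 - (-6 - 6*4)*(-46)) = 1/(-13944 - (-6 - 24)*(-46)) = 1/(-13944 - (-30)*(-46)) = 1/(-13944 - 1*1380) = 1/(-13944 - 1380) = 1/(-15324) = -1/15324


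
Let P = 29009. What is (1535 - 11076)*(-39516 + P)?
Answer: 100247287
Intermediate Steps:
(1535 - 11076)*(-39516 + P) = (1535 - 11076)*(-39516 + 29009) = -9541*(-10507) = 100247287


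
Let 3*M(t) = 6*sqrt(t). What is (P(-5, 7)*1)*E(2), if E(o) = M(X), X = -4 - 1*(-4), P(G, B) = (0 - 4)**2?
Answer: 0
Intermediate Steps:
P(G, B) = 16 (P(G, B) = (-4)**2 = 16)
X = 0 (X = -4 + 4 = 0)
M(t) = 2*sqrt(t) (M(t) = (6*sqrt(t))/3 = 2*sqrt(t))
E(o) = 0 (E(o) = 2*sqrt(0) = 2*0 = 0)
(P(-5, 7)*1)*E(2) = (16*1)*0 = 16*0 = 0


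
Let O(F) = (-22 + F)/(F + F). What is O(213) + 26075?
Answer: 11108141/426 ≈ 26075.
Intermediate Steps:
O(F) = (-22 + F)/(2*F) (O(F) = (-22 + F)/((2*F)) = (-22 + F)*(1/(2*F)) = (-22 + F)/(2*F))
O(213) + 26075 = (½)*(-22 + 213)/213 + 26075 = (½)*(1/213)*191 + 26075 = 191/426 + 26075 = 11108141/426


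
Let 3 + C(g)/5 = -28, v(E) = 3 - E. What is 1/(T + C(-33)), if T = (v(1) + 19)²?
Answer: 1/286 ≈ 0.0034965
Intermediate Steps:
C(g) = -155 (C(g) = -15 + 5*(-28) = -15 - 140 = -155)
T = 441 (T = ((3 - 1*1) + 19)² = ((3 - 1) + 19)² = (2 + 19)² = 21² = 441)
1/(T + C(-33)) = 1/(441 - 155) = 1/286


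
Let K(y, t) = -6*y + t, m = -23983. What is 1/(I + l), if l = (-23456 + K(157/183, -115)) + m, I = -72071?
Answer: -61/7297439 ≈ -8.3591e-6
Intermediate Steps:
K(y, t) = t - 6*y
l = -2901108/61 (l = (-23456 + (-115 - 942/183)) - 23983 = (-23456 + (-115 - 6*157/183)) - 23983 = (-23456 + (-115 - 314/61)) - 23983 = (-23456 - 7329/61) - 23983 = -1438145/61 - 23983 = -2901108/61 ≈ -47559.)
1/(I + l) = 1/(-72071 - 2901108/61) = 1/(-7297439/61) = -61/7297439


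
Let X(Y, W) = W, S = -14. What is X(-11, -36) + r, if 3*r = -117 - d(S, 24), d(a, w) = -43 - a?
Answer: -196/3 ≈ -65.333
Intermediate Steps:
r = -88/3 (r = (-117 - (-43 - 1*(-14)))/3 = (-117 - (-43 + 14))/3 = (-117 - 1*(-29))/3 = (-117 + 29)/3 = (1/3)*(-88) = -88/3 ≈ -29.333)
X(-11, -36) + r = -36 - 88/3 = -196/3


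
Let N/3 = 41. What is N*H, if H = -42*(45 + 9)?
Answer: -278964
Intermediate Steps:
N = 123 (N = 3*41 = 123)
H = -2268 (H = -42*54 = -2268)
N*H = 123*(-2268) = -278964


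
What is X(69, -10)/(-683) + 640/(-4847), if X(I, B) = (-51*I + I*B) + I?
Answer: 19629460/3310501 ≈ 5.9295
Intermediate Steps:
X(I, B) = -50*I + B*I (X(I, B) = (-51*I + B*I) + I = -50*I + B*I)
X(69, -10)/(-683) + 640/(-4847) = (69*(-50 - 10))/(-683) + 640/(-4847) = (69*(-60))*(-1/683) + 640*(-1/4847) = -4140*(-1/683) - 640/4847 = 4140/683 - 640/4847 = 19629460/3310501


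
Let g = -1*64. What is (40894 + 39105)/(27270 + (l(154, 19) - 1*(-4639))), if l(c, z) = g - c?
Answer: 79999/31691 ≈ 2.5243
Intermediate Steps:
g = -64
l(c, z) = -64 - c
(40894 + 39105)/(27270 + (l(154, 19) - 1*(-4639))) = (40894 + 39105)/(27270 + ((-64 - 1*154) - 1*(-4639))) = 79999/(27270 + ((-64 - 154) + 4639)) = 79999/(27270 + (-218 + 4639)) = 79999/(27270 + 4421) = 79999/31691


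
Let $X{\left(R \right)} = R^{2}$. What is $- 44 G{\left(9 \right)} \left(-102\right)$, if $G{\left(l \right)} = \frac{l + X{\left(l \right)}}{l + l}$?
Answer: $22440$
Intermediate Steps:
$G{\left(l \right)} = \frac{l + l^{2}}{2 l}$ ($G{\left(l \right)} = \frac{l + l^{2}}{l + l} = \frac{l + l^{2}}{2 l}$)
$- 44 G{\left(9 \right)} \left(-102\right) = - 44 \left(\frac{1}{2} + \frac{1}{2} \cdot 9\right) \left(-102\right) = - 44 \left(\frac{1}{2} + \frac{9}{2}\right) \left(-102\right) = \left(-44\right) 5 \left(-102\right) = \left(-220\right) \left(-102\right) = 22440$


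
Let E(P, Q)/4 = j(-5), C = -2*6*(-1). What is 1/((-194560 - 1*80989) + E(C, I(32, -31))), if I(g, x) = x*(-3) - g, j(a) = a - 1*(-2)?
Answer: -1/275561 ≈ -3.6290e-6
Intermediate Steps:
j(a) = 2 + a (j(a) = a + 2 = 2 + a)
I(g, x) = -g - 3*x (I(g, x) = -3*x - g = -g - 3*x)
C = 12 (C = -12*(-1) = 12)
E(P, Q) = -12 (E(P, Q) = 4*(2 - 5) = 4*(-3) = -12)
1/((-194560 - 1*80989) + E(C, I(32, -31))) = 1/((-194560 - 1*80989) - 12) = 1/((-194560 - 80989) - 12) = 1/(-275549 - 12) = 1/(-275561) = -1/275561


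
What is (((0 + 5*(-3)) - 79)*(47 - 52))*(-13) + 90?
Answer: -6020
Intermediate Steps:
(((0 + 5*(-3)) - 79)*(47 - 52))*(-13) + 90 = (((0 - 15) - 79)*(-5))*(-13) + 90 = ((-15 - 79)*(-5))*(-13) + 90 = -94*(-5)*(-13) + 90 = 470*(-13) + 90 = -6110 + 90 = -6020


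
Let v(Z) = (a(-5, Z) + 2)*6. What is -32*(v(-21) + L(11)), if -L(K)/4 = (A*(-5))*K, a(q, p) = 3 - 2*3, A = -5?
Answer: 35392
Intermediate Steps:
a(q, p) = -3 (a(q, p) = 3 - 6 = -3)
v(Z) = -6 (v(Z) = (-3 + 2)*6 = -1*6 = -6)
L(K) = -100*K (L(K) = -4*(-5*(-5))*K = -100*K)
-32*(v(-21) + L(11)) = -32*(-6 - 100*11) = -32*(-6 - 1100) = -32*(-1106) = 35392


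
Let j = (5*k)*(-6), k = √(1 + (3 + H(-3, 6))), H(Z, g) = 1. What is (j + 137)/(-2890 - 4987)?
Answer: -137/7877 + 30*√5/7877 ≈ -0.0088762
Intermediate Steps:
k = √5 (k = √(1 + (3 + 1)) = √(1 + 4) = √5 ≈ 2.2361)
j = -30*√5 (j = (5*√5)*(-6) = -30*√5 ≈ -67.082)
(j + 137)/(-2890 - 4987) = (-30*√5 + 137)/(-2890 - 4987) = (137 - 30*√5)/(-7877) = (137 - 30*√5)*(-1/7877) = -137/7877 + 30*√5/7877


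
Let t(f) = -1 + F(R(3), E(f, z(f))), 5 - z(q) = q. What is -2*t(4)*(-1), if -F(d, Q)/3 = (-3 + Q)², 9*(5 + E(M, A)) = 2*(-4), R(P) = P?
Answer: -12854/27 ≈ -476.07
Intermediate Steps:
z(q) = 5 - q
E(M, A) = -53/9 (E(M, A) = -5 + (2*(-4))/9 = -5 + (⅑)*(-8) = -5 - 8/9 = -53/9)
F(d, Q) = -3*(-3 + Q)²
t(f) = -6427/27 (t(f) = -1 - 3*(-3 - 53/9)² = -1 - 3*(-80/9)² = -1 - 3*6400/81 = -1 - 6400/27 = -6427/27)
-2*t(4)*(-1) = -2*(-6427/27)*(-1) = (12854/27)*(-1) = -12854/27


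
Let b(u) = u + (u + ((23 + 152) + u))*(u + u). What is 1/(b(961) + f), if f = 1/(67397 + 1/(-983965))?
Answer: 66316289104/267347156313404045 ≈ 2.4805e-7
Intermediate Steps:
f = 983965/66316289104 (f = 1/(67397 - 1/983965) = 1/(66316289104/983965) = 983965/66316289104 ≈ 1.4837e-5)
b(u) = u + 2*u*(175 + 2*u) (b(u) = u + (u + (175 + u))*(2*u) = u + (175 + 2*u)*(2*u) = u + 2*u*(175 + 2*u))
1/(b(961) + f) = 1/(961*(351 + 4*961) + 983965/66316289104) = 1/(961*(351 + 3844) + 983965/66316289104) = 1/(961*4195 + 983965/66316289104) = 1/(4031395 + 983965/66316289104) = 1/(267347156313404045/66316289104) = 66316289104/267347156313404045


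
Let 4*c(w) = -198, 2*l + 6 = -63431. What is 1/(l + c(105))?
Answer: -1/31768 ≈ -3.1478e-5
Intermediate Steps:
l = -63437/2 (l = -3 + (1/2)*(-63431) = -3 - 63431/2 = -63437/2 ≈ -31719.)
c(w) = -99/2 (c(w) = (1/4)*(-198) = -99/2)
1/(l + c(105)) = 1/(-63437/2 - 99/2) = 1/(-31768) = -1/31768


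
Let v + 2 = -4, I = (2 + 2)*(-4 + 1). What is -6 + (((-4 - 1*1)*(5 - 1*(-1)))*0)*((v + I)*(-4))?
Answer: -6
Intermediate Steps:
I = -12 (I = 4*(-3) = -12)
v = -6 (v = -2 - 4 = -6)
-6 + (((-4 - 1*1)*(5 - 1*(-1)))*0)*((v + I)*(-4)) = -6 + (((-4 - 1*1)*(5 - 1*(-1)))*0)*((-6 - 12)*(-4)) = -6 + (((-4 - 1)*(5 + 1))*0)*(-18*(-4)) = -6 + (-5*6*0)*72 = -6 - 30*0*72 = -6 + 0*72 = -6 + 0 = -6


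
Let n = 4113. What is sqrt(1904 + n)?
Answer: sqrt(6017) ≈ 77.569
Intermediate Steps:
sqrt(1904 + n) = sqrt(1904 + 4113) = sqrt(6017)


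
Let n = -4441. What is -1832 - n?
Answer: 2609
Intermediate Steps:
-1832 - n = -1832 - 1*(-4441) = -1832 + 4441 = 2609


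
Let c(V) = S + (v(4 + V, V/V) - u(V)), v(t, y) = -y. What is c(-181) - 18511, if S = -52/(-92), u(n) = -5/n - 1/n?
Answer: -77063241/4163 ≈ -18511.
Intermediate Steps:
u(n) = -6/n
S = 13/23 (S = -52*(-1/92) = 13/23 ≈ 0.56522)
c(V) = -10/23 + 6/V (c(V) = 13/23 + (-V/V - (-6)/V) = 13/23 + (-1*1 + 6/V) = 13/23 + (-1 + 6/V) = -10/23 + 6/V)
c(-181) - 18511 = (-10/23 + 6/(-181)) - 18511 = (-10/23 + 6*(-1/181)) - 18511 = (-10/23 - 6/181) - 18511 = -1948/4163 - 18511 = -77063241/4163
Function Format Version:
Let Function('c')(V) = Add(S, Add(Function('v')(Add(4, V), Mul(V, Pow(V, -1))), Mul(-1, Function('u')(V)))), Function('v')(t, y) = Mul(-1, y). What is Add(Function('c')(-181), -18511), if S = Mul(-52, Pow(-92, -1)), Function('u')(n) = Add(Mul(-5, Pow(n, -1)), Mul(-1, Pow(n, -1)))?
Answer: Rational(-77063241, 4163) ≈ -18511.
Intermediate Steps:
Function('u')(n) = Mul(-6, Pow(n, -1))
S = Rational(13, 23) (S = Mul(-52, Rational(-1, 92)) = Rational(13, 23) ≈ 0.56522)
Function('c')(V) = Add(Rational(-10, 23), Mul(6, Pow(V, -1))) (Function('c')(V) = Add(Rational(13, 23), Add(Mul(-1, Mul(V, Pow(V, -1))), Mul(-1, Mul(-6, Pow(V, -1))))) = Add(Rational(13, 23), Add(Mul(-1, 1), Mul(6, Pow(V, -1)))) = Add(Rational(13, 23), Add(-1, Mul(6, Pow(V, -1)))) = Add(Rational(-10, 23), Mul(6, Pow(V, -1))))
Add(Function('c')(-181), -18511) = Add(Add(Rational(-10, 23), Mul(6, Pow(-181, -1))), -18511) = Add(Add(Rational(-10, 23), Mul(6, Rational(-1, 181))), -18511) = Add(Add(Rational(-10, 23), Rational(-6, 181)), -18511) = Add(Rational(-1948, 4163), -18511) = Rational(-77063241, 4163)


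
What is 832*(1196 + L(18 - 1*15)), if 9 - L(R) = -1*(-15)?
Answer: 990080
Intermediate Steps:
L(R) = -6 (L(R) = 9 - (-1)*(-15) = 9 - 1*15 = 9 - 15 = -6)
832*(1196 + L(18 - 1*15)) = 832*(1196 - 6) = 832*1190 = 990080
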